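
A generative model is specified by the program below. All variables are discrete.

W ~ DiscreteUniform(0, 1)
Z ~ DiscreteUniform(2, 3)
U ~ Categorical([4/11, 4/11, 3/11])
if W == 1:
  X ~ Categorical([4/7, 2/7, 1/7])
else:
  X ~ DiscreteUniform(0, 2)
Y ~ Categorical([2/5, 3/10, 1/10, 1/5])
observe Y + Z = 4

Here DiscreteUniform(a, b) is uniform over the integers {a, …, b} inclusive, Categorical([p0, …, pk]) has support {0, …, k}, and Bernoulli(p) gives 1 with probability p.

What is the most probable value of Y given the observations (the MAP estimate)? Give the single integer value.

argmax_v P(Y = v | obs) = 1

Enumerate traces; 36 have nonzero weight after conditioning:
  (W=0, Z=2, U=0, X=0, Y=2) weight 1/330
  (W=0, Z=2, U=0, X=1, Y=2) weight 1/330
  (W=0, Z=2, U=0, X=2, Y=2) weight 1/330
  (W=0, Z=2, U=1, X=0, Y=2) weight 1/330
  (W=0, Z=2, U=1, X=1, Y=2) weight 1/330
  (W=0, Z=2, U=1, X=2, Y=2) weight 1/330
  (W=0, Z=2, U=2, X=0, Y=2) weight 1/440
  (W=0, Z=2, U=2, X=1, Y=2) weight 1/440
  (W=0, Z=3, U=0, X=0, Y=1) weight 1/110
  … 27 more
Group by Y:
  weight(Y=1) = 3/20
  weight(Y=2) = 1/20
Total weight = 3/20 + 1/20 = 1/5
P(Y=1 | obs) = 3/20 / 1/5 = 3/4
P(Y=2 | obs) = 1/20 / 1/5 = 1/4
argmax = 1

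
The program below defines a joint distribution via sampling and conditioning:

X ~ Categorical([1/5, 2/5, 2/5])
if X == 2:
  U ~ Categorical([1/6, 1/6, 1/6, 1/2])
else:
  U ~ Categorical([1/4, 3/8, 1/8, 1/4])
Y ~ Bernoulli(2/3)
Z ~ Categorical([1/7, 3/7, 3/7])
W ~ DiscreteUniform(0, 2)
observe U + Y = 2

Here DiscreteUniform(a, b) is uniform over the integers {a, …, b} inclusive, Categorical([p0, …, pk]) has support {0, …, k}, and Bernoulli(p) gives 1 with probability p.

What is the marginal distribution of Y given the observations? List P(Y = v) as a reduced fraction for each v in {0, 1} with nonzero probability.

Enumerate traces; 54 have nonzero weight after conditioning:
  (X=0, U=1, Y=1, Z=0, W=0) weight 1/420
  (X=0, U=1, Y=1, Z=0, W=1) weight 1/420
  (X=0, U=1, Y=1, Z=0, W=2) weight 1/420
  (X=0, U=1, Y=1, Z=1, W=0) weight 1/140
  (X=0, U=1, Y=1, Z=1, W=1) weight 1/140
  (X=0, U=1, Y=1, Z=1, W=2) weight 1/140
  (X=0, U=1, Y=1, Z=2, W=0) weight 1/140
  (X=0, U=1, Y=1, Z=2, W=1) weight 1/140
  (X=0, U=2, Y=0, Z=0, W=0) weight 1/2520
  … 45 more
Group by Y:
  weight(Y=0) = 17/360
  weight(Y=1) = 7/36
Total weight = 17/360 + 7/36 = 29/120
P(Y=0 | obs) = 17/360 / 29/120 = 17/87
P(Y=1 | obs) = 7/36 / 29/120 = 70/87

P(Y=0) = 17/87, P(Y=1) = 70/87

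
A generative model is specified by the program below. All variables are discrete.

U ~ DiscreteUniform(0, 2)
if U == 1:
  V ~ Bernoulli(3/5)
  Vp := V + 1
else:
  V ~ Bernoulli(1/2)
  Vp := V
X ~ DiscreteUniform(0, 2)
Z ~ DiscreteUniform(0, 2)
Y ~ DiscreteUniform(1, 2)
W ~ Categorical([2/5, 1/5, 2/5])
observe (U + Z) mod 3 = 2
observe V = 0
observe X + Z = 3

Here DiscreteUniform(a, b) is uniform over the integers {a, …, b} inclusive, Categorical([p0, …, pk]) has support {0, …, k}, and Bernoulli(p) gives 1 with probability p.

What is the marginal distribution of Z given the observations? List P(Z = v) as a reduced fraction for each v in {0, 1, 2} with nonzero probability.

Enumerate traces; 12 have nonzero weight after conditioning:
  (U=0, V=0, X=1, Z=2, Y=1, W=0) weight 1/270
  (U=0, V=0, X=1, Z=2, Y=1, W=1) weight 1/540
  (U=0, V=0, X=1, Z=2, Y=1, W=2) weight 1/270
  (U=0, V=0, X=1, Z=2, Y=2, W=0) weight 1/270
  (U=0, V=0, X=1, Z=2, Y=2, W=1) weight 1/540
  (U=0, V=0, X=1, Z=2, Y=2, W=2) weight 1/270
  (U=1, V=0, X=2, Z=1, Y=1, W=0) weight 2/675
  (U=1, V=0, X=2, Z=1, Y=1, W=1) weight 1/675
  … 4 more
Group by Z:
  weight(Z=1) = 2/135
  weight(Z=2) = 1/54
Total weight = 2/135 + 1/54 = 1/30
P(Z=1 | obs) = 2/135 / 1/30 = 4/9
P(Z=2 | obs) = 1/54 / 1/30 = 5/9

P(Z=1) = 4/9, P(Z=2) = 5/9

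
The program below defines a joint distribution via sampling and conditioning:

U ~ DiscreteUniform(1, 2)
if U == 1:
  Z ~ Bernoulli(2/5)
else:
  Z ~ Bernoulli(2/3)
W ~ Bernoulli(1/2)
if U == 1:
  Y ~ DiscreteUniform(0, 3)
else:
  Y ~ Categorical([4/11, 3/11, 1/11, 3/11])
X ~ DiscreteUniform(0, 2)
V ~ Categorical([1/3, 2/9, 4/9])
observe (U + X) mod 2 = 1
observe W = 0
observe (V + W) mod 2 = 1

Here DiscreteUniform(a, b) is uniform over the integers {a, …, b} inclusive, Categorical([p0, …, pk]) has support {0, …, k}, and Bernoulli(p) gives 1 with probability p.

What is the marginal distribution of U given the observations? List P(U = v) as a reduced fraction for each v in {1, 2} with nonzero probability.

P(U=1) = 2/3, P(U=2) = 1/3

Enumerate traces; 24 have nonzero weight after conditioning:
  (U=1, Z=0, W=0, Y=0, X=0, V=1) weight 1/360
  (U=1, Z=0, W=0, Y=0, X=2, V=1) weight 1/360
  (U=1, Z=0, W=0, Y=1, X=0, V=1) weight 1/360
  (U=1, Z=0, W=0, Y=1, X=2, V=1) weight 1/360
  (U=1, Z=0, W=0, Y=2, X=0, V=1) weight 1/360
  (U=1, Z=0, W=0, Y=2, X=2, V=1) weight 1/360
  (U=1, Z=0, W=0, Y=3, X=0, V=1) weight 1/360
  (U=1, Z=0, W=0, Y=3, X=2, V=1) weight 1/360
  (U=2, Z=0, W=0, Y=0, X=1, V=1) weight 2/891
  … 15 more
Group by U:
  weight(U=1) = 1/27
  weight(U=2) = 1/54
Total weight = 1/27 + 1/54 = 1/18
P(U=1 | obs) = 1/27 / 1/18 = 2/3
P(U=2 | obs) = 1/54 / 1/18 = 1/3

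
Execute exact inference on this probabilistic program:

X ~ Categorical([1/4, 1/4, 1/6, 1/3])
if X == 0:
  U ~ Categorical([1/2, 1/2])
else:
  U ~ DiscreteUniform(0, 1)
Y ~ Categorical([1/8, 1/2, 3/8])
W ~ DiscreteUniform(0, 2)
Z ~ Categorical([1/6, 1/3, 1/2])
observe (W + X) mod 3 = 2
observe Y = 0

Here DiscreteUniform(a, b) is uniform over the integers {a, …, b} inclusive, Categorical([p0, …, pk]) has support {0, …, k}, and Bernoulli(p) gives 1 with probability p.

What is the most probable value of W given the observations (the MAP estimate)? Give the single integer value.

argmax_v P(W = v | obs) = 2

Enumerate traces; 24 have nonzero weight after conditioning:
  (X=0, U=0, Y=0, W=2, Z=0) weight 1/1152
  (X=0, U=0, Y=0, W=2, Z=1) weight 1/576
  (X=0, U=0, Y=0, W=2, Z=2) weight 1/384
  (X=0, U=1, Y=0, W=2, Z=0) weight 1/1152
  (X=0, U=1, Y=0, W=2, Z=1) weight 1/576
  (X=0, U=1, Y=0, W=2, Z=2) weight 1/384
  (X=1, U=0, Y=0, W=1, Z=0) weight 1/1152
  (X=1, U=0, Y=0, W=1, Z=1) weight 1/576
  (X=2, U=0, Y=0, W=0, Z=0) weight 1/1728
  … 15 more
Group by W:
  weight(W=0) = 1/144
  weight(W=1) = 1/96
  weight(W=2) = 7/288
Total weight = 1/144 + 1/96 + 7/288 = 1/24
P(W=0 | obs) = 1/144 / 1/24 = 1/6
P(W=1 | obs) = 1/96 / 1/24 = 1/4
P(W=2 | obs) = 7/288 / 1/24 = 7/12
argmax = 2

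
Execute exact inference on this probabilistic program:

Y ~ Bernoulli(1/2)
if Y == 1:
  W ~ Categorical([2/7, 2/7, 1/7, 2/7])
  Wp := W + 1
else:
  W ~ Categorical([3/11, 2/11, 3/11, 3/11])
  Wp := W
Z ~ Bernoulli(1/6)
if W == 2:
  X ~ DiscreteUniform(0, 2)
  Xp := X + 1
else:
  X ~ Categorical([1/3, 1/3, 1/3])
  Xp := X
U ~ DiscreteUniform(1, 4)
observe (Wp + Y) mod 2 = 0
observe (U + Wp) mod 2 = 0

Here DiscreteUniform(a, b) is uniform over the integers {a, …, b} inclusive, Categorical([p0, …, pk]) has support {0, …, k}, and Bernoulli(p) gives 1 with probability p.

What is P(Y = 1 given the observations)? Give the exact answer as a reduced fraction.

P(Y = 1 | obs) = 11/25

Enumerate traces; 48 have nonzero weight after conditioning:
  (Y=0, W=0, Z=0, X=0, U=2) weight 5/528
  (Y=0, W=0, Z=0, X=0, U=4) weight 5/528
  (Y=0, W=0, Z=0, X=1, U=2) weight 5/528
  (Y=0, W=0, Z=0, X=1, U=4) weight 5/528
  (Y=0, W=0, Z=0, X=2, U=2) weight 5/528
  (Y=0, W=0, Z=0, X=2, U=4) weight 5/528
  (Y=0, W=0, Z=1, X=0, U=2) weight 1/528
  (Y=0, W=0, Z=1, X=0, U=4) weight 1/528
  (Y=1, W=0, Z=0, X=0, U=1) weight 5/504
  … 39 more
Group by Y:
  weight(Y=0) = 3/22
  weight(Y=1) = 3/28
Total weight = 3/22 + 3/28 = 75/308
P(Y=0 | obs) = 3/22 / 75/308 = 14/25
P(Y=1 | obs) = 3/28 / 75/308 = 11/25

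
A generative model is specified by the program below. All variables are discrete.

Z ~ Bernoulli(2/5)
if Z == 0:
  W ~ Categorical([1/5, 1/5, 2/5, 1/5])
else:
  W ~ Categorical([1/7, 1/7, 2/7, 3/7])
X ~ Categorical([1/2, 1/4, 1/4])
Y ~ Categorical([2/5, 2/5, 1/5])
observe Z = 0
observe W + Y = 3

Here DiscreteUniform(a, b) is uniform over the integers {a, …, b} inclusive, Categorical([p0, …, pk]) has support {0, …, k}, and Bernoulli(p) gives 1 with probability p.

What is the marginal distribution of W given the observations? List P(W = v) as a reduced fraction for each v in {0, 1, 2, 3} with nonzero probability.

P(W=1) = 1/7, P(W=2) = 4/7, P(W=3) = 2/7

Enumerate traces; 9 have nonzero weight after conditioning:
  (Z=0, W=1, X=0, Y=2) weight 3/250
  (Z=0, W=1, X=1, Y=2) weight 3/500
  (Z=0, W=1, X=2, Y=2) weight 3/500
  (Z=0, W=2, X=0, Y=1) weight 6/125
  (Z=0, W=2, X=1, Y=1) weight 3/125
  (Z=0, W=2, X=2, Y=1) weight 3/125
  (Z=0, W=3, X=0, Y=0) weight 3/125
  (Z=0, W=3, X=1, Y=0) weight 3/250
  … 1 more
Group by W:
  weight(W=1) = 3/125
  weight(W=2) = 12/125
  weight(W=3) = 6/125
Total weight = 3/125 + 12/125 + 6/125 = 21/125
P(W=1 | obs) = 3/125 / 21/125 = 1/7
P(W=2 | obs) = 12/125 / 21/125 = 4/7
P(W=3 | obs) = 6/125 / 21/125 = 2/7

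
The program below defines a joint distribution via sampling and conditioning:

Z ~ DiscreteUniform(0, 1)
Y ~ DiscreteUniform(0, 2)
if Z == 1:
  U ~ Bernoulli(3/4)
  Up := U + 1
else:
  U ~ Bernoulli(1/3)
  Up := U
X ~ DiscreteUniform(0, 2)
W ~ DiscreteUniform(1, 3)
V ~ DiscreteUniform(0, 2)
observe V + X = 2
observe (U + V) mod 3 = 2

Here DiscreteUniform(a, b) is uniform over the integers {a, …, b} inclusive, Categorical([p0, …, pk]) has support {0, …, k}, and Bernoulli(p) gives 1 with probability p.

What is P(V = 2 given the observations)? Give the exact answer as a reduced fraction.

P(V = 2 | obs) = 11/24

Enumerate traces; 36 have nonzero weight after conditioning:
  (Z=0, Y=0, U=0, X=0, W=1, V=2) weight 1/243
  (Z=0, Y=0, U=0, X=0, W=2, V=2) weight 1/243
  (Z=0, Y=0, U=0, X=0, W=3, V=2) weight 1/243
  (Z=0, Y=0, U=1, X=1, W=1, V=1) weight 1/486
  (Z=0, Y=0, U=1, X=1, W=2, V=1) weight 1/486
  (Z=0, Y=0, U=1, X=1, W=3, V=1) weight 1/486
  (Z=0, Y=1, U=0, X=0, W=1, V=2) weight 1/243
  (Z=0, Y=1, U=0, X=0, W=2, V=2) weight 1/243
  … 28 more
Group by V:
  weight(V=1) = 13/216
  weight(V=2) = 11/216
Total weight = 13/216 + 11/216 = 1/9
P(V=1 | obs) = 13/216 / 1/9 = 13/24
P(V=2 | obs) = 11/216 / 1/9 = 11/24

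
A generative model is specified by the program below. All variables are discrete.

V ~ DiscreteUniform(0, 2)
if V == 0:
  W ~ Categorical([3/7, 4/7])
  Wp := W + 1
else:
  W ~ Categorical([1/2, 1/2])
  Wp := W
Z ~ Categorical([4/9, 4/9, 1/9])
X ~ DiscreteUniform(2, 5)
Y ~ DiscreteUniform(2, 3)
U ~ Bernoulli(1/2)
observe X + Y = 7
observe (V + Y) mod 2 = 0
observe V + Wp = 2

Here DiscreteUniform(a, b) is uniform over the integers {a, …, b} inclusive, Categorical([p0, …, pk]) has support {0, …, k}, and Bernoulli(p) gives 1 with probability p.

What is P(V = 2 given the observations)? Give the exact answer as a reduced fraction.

Enumerate traces; 18 have nonzero weight after conditioning:
  (V=0, W=1, Z=0, X=5, Y=2, U=0) weight 1/189
  (V=0, W=1, Z=0, X=5, Y=2, U=1) weight 1/189
  (V=0, W=1, Z=1, X=5, Y=2, U=0) weight 1/189
  (V=0, W=1, Z=1, X=5, Y=2, U=1) weight 1/189
  (V=0, W=1, Z=2, X=5, Y=2, U=0) weight 1/756
  (V=0, W=1, Z=2, X=5, Y=2, U=1) weight 1/756
  (V=1, W=1, Z=0, X=4, Y=3, U=0) weight 1/216
  (V=1, W=1, Z=0, X=4, Y=3, U=1) weight 1/216
  (V=2, W=0, Z=0, X=5, Y=2, U=0) weight 1/216
  … 9 more
Group by V:
  weight(V=0) = 1/42
  weight(V=1) = 1/48
  weight(V=2) = 1/48
Total weight = 1/42 + 1/48 + 1/48 = 11/168
P(V=0 | obs) = 1/42 / 11/168 = 4/11
P(V=1 | obs) = 1/48 / 11/168 = 7/22
P(V=2 | obs) = 1/48 / 11/168 = 7/22

P(V = 2 | obs) = 7/22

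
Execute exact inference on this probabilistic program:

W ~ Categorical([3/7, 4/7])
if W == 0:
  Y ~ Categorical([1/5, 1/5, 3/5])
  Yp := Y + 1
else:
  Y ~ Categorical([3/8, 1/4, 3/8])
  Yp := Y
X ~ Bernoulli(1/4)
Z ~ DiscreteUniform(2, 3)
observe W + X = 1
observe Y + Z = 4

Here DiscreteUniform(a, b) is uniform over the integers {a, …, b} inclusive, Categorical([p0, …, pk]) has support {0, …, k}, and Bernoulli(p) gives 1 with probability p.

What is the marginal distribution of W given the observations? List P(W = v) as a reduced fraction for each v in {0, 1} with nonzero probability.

Enumerate traces; 4 have nonzero weight after conditioning:
  (W=0, Y=1, X=1, Z=3) weight 3/280
  (W=0, Y=2, X=1, Z=2) weight 9/280
  (W=1, Y=1, X=0, Z=3) weight 3/56
  (W=1, Y=2, X=0, Z=2) weight 9/112
Group by W:
  weight(W=0) = 3/70
  weight(W=1) = 15/112
Total weight = 3/70 + 15/112 = 99/560
P(W=0 | obs) = 3/70 / 99/560 = 8/33
P(W=1 | obs) = 15/112 / 99/560 = 25/33

P(W=0) = 8/33, P(W=1) = 25/33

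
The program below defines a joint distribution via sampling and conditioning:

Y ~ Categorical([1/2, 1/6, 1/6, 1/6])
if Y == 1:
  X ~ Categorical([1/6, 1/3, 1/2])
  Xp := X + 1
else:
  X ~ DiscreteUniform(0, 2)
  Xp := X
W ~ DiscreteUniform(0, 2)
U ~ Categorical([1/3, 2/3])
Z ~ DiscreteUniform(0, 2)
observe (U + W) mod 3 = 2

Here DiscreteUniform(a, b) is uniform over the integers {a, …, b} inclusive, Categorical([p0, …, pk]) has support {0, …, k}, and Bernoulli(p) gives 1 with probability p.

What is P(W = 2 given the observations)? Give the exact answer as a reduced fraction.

P(W = 2 | obs) = 1/3

Enumerate traces; 72 have nonzero weight after conditioning:
  (Y=0, X=0, W=1, U=1, Z=0) weight 1/81
  (Y=0, X=0, W=1, U=1, Z=1) weight 1/81
  (Y=0, X=0, W=1, U=1, Z=2) weight 1/81
  (Y=0, X=0, W=2, U=0, Z=0) weight 1/162
  (Y=0, X=0, W=2, U=0, Z=1) weight 1/162
  (Y=0, X=0, W=2, U=0, Z=2) weight 1/162
  (Y=0, X=1, W=1, U=1, Z=0) weight 1/81
  (Y=0, X=1, W=1, U=1, Z=1) weight 1/81
  … 64 more
Group by W:
  weight(W=1) = 2/9
  weight(W=2) = 1/9
Total weight = 2/9 + 1/9 = 1/3
P(W=1 | obs) = 2/9 / 1/3 = 2/3
P(W=2 | obs) = 1/9 / 1/3 = 1/3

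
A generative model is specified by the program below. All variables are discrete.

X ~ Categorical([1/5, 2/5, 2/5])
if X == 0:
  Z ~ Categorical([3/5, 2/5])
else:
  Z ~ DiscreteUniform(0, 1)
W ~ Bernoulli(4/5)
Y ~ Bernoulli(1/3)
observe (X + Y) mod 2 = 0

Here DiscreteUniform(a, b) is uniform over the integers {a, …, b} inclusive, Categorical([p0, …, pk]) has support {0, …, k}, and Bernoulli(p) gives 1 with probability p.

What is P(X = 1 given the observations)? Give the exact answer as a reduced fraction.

Enumerate traces; 12 have nonzero weight after conditioning:
  (X=0, Z=0, W=0, Y=0) weight 2/125
  (X=0, Z=0, W=1, Y=0) weight 8/125
  (X=0, Z=1, W=0, Y=0) weight 4/375
  (X=0, Z=1, W=1, Y=0) weight 16/375
  (X=1, Z=0, W=0, Y=1) weight 1/75
  (X=1, Z=0, W=1, Y=1) weight 4/75
  (X=1, Z=1, W=0, Y=1) weight 1/75
  (X=1, Z=1, W=1, Y=1) weight 4/75
  (X=2, Z=0, W=0, Y=0) weight 2/75
  … 3 more
Group by X:
  weight(X=0) = 2/15
  weight(X=1) = 2/15
  weight(X=2) = 4/15
Total weight = 2/15 + 2/15 + 4/15 = 8/15
P(X=0 | obs) = 2/15 / 8/15 = 1/4
P(X=1 | obs) = 2/15 / 8/15 = 1/4
P(X=2 | obs) = 4/15 / 8/15 = 1/2

P(X = 1 | obs) = 1/4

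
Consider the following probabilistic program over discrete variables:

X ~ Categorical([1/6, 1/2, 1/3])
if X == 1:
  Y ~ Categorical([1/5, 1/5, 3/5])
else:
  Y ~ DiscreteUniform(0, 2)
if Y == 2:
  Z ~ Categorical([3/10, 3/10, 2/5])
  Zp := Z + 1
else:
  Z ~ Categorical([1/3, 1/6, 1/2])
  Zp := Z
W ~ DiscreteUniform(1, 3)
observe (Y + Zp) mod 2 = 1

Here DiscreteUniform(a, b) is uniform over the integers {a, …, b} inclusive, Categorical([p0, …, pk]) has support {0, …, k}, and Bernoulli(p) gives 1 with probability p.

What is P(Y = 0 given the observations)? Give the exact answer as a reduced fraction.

Enumerate traces; 45 have nonzero weight after conditioning:
  (X=0, Y=0, Z=1, W=1) weight 1/324
  (X=0, Y=0, Z=1, W=2) weight 1/324
  (X=0, Y=0, Z=1, W=3) weight 1/324
  (X=0, Y=1, Z=0, W=1) weight 1/162
  (X=0, Y=1, Z=0, W=2) weight 1/162
  (X=0, Y=1, Z=0, W=3) weight 1/162
  (X=0, Y=1, Z=2, W=1) weight 1/108
  (X=0, Y=1, Z=2, W=2) weight 1/108
  (X=0, Y=2, Z=0, W=1) weight 1/180
  … 36 more
Group by Y:
  weight(Y=0) = 2/45
  weight(Y=1) = 2/9
  weight(Y=2) = 49/150
Total weight = 2/45 + 2/9 + 49/150 = 89/150
P(Y=0 | obs) = 2/45 / 89/150 = 20/267
P(Y=1 | obs) = 2/9 / 89/150 = 100/267
P(Y=2 | obs) = 49/150 / 89/150 = 49/89

P(Y = 0 | obs) = 20/267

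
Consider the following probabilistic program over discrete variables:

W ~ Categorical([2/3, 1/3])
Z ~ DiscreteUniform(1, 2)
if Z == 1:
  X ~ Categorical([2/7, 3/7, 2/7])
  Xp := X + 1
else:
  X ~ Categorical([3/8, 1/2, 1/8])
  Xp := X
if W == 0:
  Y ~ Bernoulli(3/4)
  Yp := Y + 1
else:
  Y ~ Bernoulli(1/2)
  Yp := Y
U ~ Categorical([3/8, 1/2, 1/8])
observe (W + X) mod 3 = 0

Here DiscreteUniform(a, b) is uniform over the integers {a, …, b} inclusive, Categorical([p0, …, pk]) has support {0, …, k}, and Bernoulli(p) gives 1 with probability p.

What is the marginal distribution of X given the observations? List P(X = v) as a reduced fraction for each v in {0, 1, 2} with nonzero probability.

Enumerate traces; 24 have nonzero weight after conditioning:
  (W=0, Z=1, X=0, Y=0, U=0) weight 1/112
  (W=0, Z=1, X=0, Y=0, U=1) weight 1/84
  (W=0, Z=1, X=0, Y=0, U=2) weight 1/336
  (W=0, Z=1, X=0, Y=1, U=0) weight 3/112
  (W=0, Z=1, X=0, Y=1, U=1) weight 1/28
  (W=0, Z=1, X=0, Y=1, U=2) weight 1/112
  (W=0, Z=2, X=0, Y=0, U=0) weight 3/256
  (W=0, Z=2, X=0, Y=0, U=1) weight 1/64
  (W=1, Z=1, X=2, Y=0, U=0) weight 1/112
  … 15 more
Group by X:
  weight(X=0) = 37/168
  weight(X=2) = 23/336
Total weight = 37/168 + 23/336 = 97/336
P(X=0 | obs) = 37/168 / 97/336 = 74/97
P(X=2 | obs) = 23/336 / 97/336 = 23/97

P(X=0) = 74/97, P(X=2) = 23/97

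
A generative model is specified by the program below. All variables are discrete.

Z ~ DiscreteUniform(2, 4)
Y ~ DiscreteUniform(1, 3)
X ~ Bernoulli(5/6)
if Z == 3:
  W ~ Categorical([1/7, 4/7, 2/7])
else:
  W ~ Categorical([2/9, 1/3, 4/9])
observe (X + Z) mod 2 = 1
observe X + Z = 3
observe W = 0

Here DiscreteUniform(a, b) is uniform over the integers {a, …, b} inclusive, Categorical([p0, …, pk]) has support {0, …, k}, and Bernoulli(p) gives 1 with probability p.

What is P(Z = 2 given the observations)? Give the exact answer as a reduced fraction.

Enumerate traces; 6 have nonzero weight after conditioning:
  (Z=2, Y=1, X=1, W=0) weight 5/243
  (Z=2, Y=2, X=1, W=0) weight 5/243
  (Z=2, Y=3, X=1, W=0) weight 5/243
  (Z=3, Y=1, X=0, W=0) weight 1/378
  (Z=3, Y=2, X=0, W=0) weight 1/378
  (Z=3, Y=3, X=0, W=0) weight 1/378
Group by Z:
  weight(Z=2) = 5/81
  weight(Z=3) = 1/126
Total weight = 5/81 + 1/126 = 79/1134
P(Z=2 | obs) = 5/81 / 79/1134 = 70/79
P(Z=3 | obs) = 1/126 / 79/1134 = 9/79

P(Z = 2 | obs) = 70/79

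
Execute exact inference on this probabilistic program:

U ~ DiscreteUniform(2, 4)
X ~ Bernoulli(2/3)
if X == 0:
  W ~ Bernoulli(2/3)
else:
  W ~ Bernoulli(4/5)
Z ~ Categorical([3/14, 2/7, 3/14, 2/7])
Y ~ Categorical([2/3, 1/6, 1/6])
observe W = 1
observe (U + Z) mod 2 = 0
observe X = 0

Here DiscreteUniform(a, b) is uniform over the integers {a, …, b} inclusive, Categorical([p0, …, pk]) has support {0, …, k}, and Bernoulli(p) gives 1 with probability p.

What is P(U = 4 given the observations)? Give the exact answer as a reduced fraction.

Enumerate traces; 18 have nonzero weight after conditioning:
  (U=2, X=0, W=1, Z=0, Y=0) weight 2/189
  (U=2, X=0, W=1, Z=0, Y=1) weight 1/378
  (U=2, X=0, W=1, Z=0, Y=2) weight 1/378
  (U=2, X=0, W=1, Z=2, Y=0) weight 2/189
  (U=2, X=0, W=1, Z=2, Y=1) weight 1/378
  (U=2, X=0, W=1, Z=2, Y=2) weight 1/378
  (U=3, X=0, W=1, Z=1, Y=0) weight 8/567
  (U=3, X=0, W=1, Z=1, Y=1) weight 2/567
  (U=4, X=0, W=1, Z=0, Y=0) weight 2/189
  … 9 more
Group by U:
  weight(U=2) = 2/63
  weight(U=3) = 8/189
  weight(U=4) = 2/63
Total weight = 2/63 + 8/189 + 2/63 = 20/189
P(U=2 | obs) = 2/63 / 20/189 = 3/10
P(U=3 | obs) = 8/189 / 20/189 = 2/5
P(U=4 | obs) = 2/63 / 20/189 = 3/10

P(U = 4 | obs) = 3/10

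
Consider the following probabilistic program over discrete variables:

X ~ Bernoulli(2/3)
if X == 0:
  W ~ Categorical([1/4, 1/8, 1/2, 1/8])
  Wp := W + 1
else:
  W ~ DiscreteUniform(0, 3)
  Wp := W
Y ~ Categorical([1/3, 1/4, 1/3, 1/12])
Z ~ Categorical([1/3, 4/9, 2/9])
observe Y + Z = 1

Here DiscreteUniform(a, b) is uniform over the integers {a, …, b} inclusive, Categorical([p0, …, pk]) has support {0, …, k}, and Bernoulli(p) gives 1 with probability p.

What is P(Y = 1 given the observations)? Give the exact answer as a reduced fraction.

P(Y = 1 | obs) = 9/25

Enumerate traces; 16 have nonzero weight after conditioning:
  (X=0, W=0, Y=0, Z=1) weight 1/81
  (X=0, W=0, Y=1, Z=0) weight 1/144
  (X=0, W=1, Y=0, Z=1) weight 1/162
  (X=0, W=1, Y=1, Z=0) weight 1/288
  (X=0, W=2, Y=0, Z=1) weight 2/81
  (X=0, W=2, Y=1, Z=0) weight 1/72
  (X=0, W=3, Y=0, Z=1) weight 1/162
  (X=0, W=3, Y=1, Z=0) weight 1/288
  … 8 more
Group by Y:
  weight(Y=0) = 4/27
  weight(Y=1) = 1/12
Total weight = 4/27 + 1/12 = 25/108
P(Y=0 | obs) = 4/27 / 25/108 = 16/25
P(Y=1 | obs) = 1/12 / 25/108 = 9/25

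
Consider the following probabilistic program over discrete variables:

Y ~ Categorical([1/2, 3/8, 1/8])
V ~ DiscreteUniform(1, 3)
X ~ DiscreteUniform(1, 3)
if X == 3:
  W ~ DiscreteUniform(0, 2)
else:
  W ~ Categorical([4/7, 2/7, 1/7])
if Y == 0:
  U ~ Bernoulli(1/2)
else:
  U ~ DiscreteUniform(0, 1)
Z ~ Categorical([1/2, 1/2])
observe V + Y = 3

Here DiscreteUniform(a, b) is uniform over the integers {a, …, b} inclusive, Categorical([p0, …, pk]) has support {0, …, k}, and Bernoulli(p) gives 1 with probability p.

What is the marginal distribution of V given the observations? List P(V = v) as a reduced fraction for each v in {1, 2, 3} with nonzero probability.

P(V=1) = 1/8, P(V=2) = 3/8, P(V=3) = 1/2

Enumerate traces; 108 have nonzero weight after conditioning:
  (Y=0, V=3, X=1, W=0, U=0, Z=0) weight 1/126
  (Y=0, V=3, X=1, W=0, U=0, Z=1) weight 1/126
  (Y=0, V=3, X=1, W=0, U=1, Z=0) weight 1/126
  (Y=0, V=3, X=1, W=0, U=1, Z=1) weight 1/126
  (Y=0, V=3, X=1, W=1, U=0, Z=0) weight 1/252
  (Y=0, V=3, X=1, W=1, U=0, Z=1) weight 1/252
  (Y=0, V=3, X=1, W=1, U=1, Z=0) weight 1/252
  (Y=0, V=3, X=1, W=1, U=1, Z=1) weight 1/252
  (Y=1, V=2, X=1, W=0, U=0, Z=0) weight 1/168
  (Y=2, V=1, X=1, W=0, U=0, Z=0) weight 1/504
  … 98 more
Group by V:
  weight(V=1) = 1/24
  weight(V=2) = 1/8
  weight(V=3) = 1/6
Total weight = 1/24 + 1/8 + 1/6 = 1/3
P(V=1 | obs) = 1/24 / 1/3 = 1/8
P(V=2 | obs) = 1/8 / 1/3 = 3/8
P(V=3 | obs) = 1/6 / 1/3 = 1/2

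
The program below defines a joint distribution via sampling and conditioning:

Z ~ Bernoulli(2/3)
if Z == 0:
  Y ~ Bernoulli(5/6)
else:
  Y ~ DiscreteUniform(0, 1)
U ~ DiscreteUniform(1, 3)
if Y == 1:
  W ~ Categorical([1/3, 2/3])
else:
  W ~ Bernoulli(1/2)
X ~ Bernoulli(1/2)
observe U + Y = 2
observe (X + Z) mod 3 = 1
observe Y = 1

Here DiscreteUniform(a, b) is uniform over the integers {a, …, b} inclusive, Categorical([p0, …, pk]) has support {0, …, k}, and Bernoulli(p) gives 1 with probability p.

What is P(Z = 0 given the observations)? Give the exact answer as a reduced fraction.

P(Z = 0 | obs) = 5/11

Enumerate traces; 4 have nonzero weight after conditioning:
  (Z=0, Y=1, U=1, W=0, X=1) weight 5/324
  (Z=0, Y=1, U=1, W=1, X=1) weight 5/162
  (Z=1, Y=1, U=1, W=0, X=0) weight 1/54
  (Z=1, Y=1, U=1, W=1, X=0) weight 1/27
Group by Z:
  weight(Z=0) = 5/108
  weight(Z=1) = 1/18
Total weight = 5/108 + 1/18 = 11/108
P(Z=0 | obs) = 5/108 / 11/108 = 5/11
P(Z=1 | obs) = 1/18 / 11/108 = 6/11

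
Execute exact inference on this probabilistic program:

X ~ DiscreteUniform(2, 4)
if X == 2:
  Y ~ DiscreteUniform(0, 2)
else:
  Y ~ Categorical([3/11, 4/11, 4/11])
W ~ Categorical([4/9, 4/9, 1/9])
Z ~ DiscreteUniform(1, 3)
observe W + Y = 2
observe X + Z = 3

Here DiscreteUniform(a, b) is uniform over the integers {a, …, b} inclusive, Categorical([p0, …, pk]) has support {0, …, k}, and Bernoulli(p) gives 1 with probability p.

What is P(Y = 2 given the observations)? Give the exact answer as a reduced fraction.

P(Y = 2 | obs) = 4/9

Enumerate traces; 3 have nonzero weight after conditioning:
  (X=2, Y=0, W=2, Z=1) weight 1/243
  (X=2, Y=1, W=1, Z=1) weight 4/243
  (X=2, Y=2, W=0, Z=1) weight 4/243
Group by Y:
  weight(Y=0) = 1/243
  weight(Y=1) = 4/243
  weight(Y=2) = 4/243
Total weight = 1/243 + 4/243 + 4/243 = 1/27
P(Y=0 | obs) = 1/243 / 1/27 = 1/9
P(Y=1 | obs) = 4/243 / 1/27 = 4/9
P(Y=2 | obs) = 4/243 / 1/27 = 4/9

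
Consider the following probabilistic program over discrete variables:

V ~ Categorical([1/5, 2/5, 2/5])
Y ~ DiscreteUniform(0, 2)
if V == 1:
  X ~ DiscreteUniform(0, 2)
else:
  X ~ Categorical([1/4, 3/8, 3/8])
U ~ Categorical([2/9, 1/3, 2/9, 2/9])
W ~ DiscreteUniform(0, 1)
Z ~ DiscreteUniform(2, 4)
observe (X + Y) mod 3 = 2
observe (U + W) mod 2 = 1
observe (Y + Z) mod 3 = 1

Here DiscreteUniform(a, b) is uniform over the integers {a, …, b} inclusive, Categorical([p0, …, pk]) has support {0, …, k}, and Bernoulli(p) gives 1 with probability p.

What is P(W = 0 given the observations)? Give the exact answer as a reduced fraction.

Enumerate traces; 36 have nonzero weight after conditioning:
  (V=0, Y=0, X=2, U=0, W=1, Z=4) weight 1/1080
  (V=0, Y=0, X=2, U=1, W=0, Z=4) weight 1/720
  (V=0, Y=0, X=2, U=2, W=1, Z=4) weight 1/1080
  (V=0, Y=0, X=2, U=3, W=0, Z=4) weight 1/1080
  (V=0, Y=1, X=1, U=0, W=1, Z=3) weight 1/1080
  (V=0, Y=1, X=1, U=1, W=0, Z=3) weight 1/720
  (V=0, Y=1, X=1, U=2, W=1, Z=3) weight 1/1080
  (V=0, Y=1, X=1, U=3, W=0, Z=3) weight 1/1080
  … 28 more
Group by W:
  weight(W=0) = 5/162
  weight(W=1) = 2/81
Total weight = 5/162 + 2/81 = 1/18
P(W=0 | obs) = 5/162 / 1/18 = 5/9
P(W=1 | obs) = 2/81 / 1/18 = 4/9

P(W = 0 | obs) = 5/9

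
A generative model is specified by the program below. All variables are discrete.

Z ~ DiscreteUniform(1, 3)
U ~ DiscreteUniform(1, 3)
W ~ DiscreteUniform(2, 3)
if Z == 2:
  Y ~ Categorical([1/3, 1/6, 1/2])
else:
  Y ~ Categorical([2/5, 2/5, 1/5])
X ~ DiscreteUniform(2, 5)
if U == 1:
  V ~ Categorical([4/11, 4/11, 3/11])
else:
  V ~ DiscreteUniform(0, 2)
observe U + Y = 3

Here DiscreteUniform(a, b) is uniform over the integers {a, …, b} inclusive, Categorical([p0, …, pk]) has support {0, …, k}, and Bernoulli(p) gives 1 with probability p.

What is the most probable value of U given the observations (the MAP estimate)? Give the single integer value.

Enumerate traces; 216 have nonzero weight after conditioning:
  (Z=1, U=1, W=2, Y=2, X=2, V=0) weight 1/990
  (Z=1, U=1, W=2, Y=2, X=2, V=1) weight 1/990
  (Z=1, U=1, W=2, Y=2, X=2, V=2) weight 1/1320
  (Z=1, U=1, W=2, Y=2, X=3, V=0) weight 1/990
  (Z=1, U=1, W=2, Y=2, X=3, V=1) weight 1/990
  (Z=1, U=1, W=2, Y=2, X=3, V=2) weight 1/1320
  (Z=1, U=1, W=2, Y=2, X=4, V=0) weight 1/990
  (Z=1, U=1, W=2, Y=2, X=4, V=1) weight 1/990
  (Z=1, U=2, W=2, Y=1, X=2, V=0) weight 1/540
  (Z=1, U=3, W=2, Y=0, X=2, V=0) weight 1/540
  … 206 more
Group by U:
  weight(U=1) = 1/10
  weight(U=2) = 29/270
  weight(U=3) = 17/135
Total weight = 1/10 + 29/270 + 17/135 = 1/3
P(U=1 | obs) = 1/10 / 1/3 = 3/10
P(U=2 | obs) = 29/270 / 1/3 = 29/90
P(U=3 | obs) = 17/135 / 1/3 = 17/45
argmax = 3

argmax_v P(U = v | obs) = 3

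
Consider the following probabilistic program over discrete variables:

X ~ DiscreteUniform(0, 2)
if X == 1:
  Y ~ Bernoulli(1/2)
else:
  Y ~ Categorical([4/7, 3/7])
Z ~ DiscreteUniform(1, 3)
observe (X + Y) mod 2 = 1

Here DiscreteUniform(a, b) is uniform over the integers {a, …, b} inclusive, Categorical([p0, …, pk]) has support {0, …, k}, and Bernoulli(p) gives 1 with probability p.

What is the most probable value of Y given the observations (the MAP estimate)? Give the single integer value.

Enumerate traces; 9 have nonzero weight after conditioning:
  (X=0, Y=1, Z=1) weight 1/21
  (X=0, Y=1, Z=2) weight 1/21
  (X=0, Y=1, Z=3) weight 1/21
  (X=1, Y=0, Z=1) weight 1/18
  (X=1, Y=0, Z=2) weight 1/18
  (X=1, Y=0, Z=3) weight 1/18
  (X=2, Y=1, Z=1) weight 1/21
  (X=2, Y=1, Z=2) weight 1/21
  … 1 more
Group by Y:
  weight(Y=0) = 1/6
  weight(Y=1) = 2/7
Total weight = 1/6 + 2/7 = 19/42
P(Y=0 | obs) = 1/6 / 19/42 = 7/19
P(Y=1 | obs) = 2/7 / 19/42 = 12/19
argmax = 1

argmax_v P(Y = v | obs) = 1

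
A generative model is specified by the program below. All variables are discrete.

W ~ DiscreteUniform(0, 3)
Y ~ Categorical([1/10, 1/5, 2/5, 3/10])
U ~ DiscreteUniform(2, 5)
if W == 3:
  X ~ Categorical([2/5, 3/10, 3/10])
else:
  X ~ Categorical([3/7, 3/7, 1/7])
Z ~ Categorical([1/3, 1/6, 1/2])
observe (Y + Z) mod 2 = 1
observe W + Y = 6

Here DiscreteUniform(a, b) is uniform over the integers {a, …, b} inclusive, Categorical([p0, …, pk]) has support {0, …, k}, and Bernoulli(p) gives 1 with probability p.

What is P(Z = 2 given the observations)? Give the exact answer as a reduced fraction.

Enumerate traces; 24 have nonzero weight after conditioning:
  (W=3, Y=3, U=2, X=0, Z=0) weight 1/400
  (W=3, Y=3, U=2, X=0, Z=2) weight 3/800
  (W=3, Y=3, U=2, X=1, Z=0) weight 3/1600
  (W=3, Y=3, U=2, X=1, Z=2) weight 9/3200
  (W=3, Y=3, U=2, X=2, Z=0) weight 3/1600
  (W=3, Y=3, U=2, X=2, Z=2) weight 9/3200
  (W=3, Y=3, U=3, X=0, Z=0) weight 1/400
  (W=3, Y=3, U=3, X=0, Z=2) weight 3/800
  … 16 more
Group by Z:
  weight(Z=0) = 1/40
  weight(Z=2) = 3/80
Total weight = 1/40 + 3/80 = 1/16
P(Z=0 | obs) = 1/40 / 1/16 = 2/5
P(Z=2 | obs) = 3/80 / 1/16 = 3/5

P(Z = 2 | obs) = 3/5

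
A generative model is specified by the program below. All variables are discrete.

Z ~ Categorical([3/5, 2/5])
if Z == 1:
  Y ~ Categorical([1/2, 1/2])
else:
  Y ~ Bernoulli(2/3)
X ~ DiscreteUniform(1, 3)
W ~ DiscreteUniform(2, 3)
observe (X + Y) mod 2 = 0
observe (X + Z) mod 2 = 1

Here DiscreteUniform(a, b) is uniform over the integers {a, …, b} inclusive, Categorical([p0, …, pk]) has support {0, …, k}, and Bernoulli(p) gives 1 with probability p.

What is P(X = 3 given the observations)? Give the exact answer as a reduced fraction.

P(X = 3 | obs) = 2/5

Enumerate traces; 6 have nonzero weight after conditioning:
  (Z=0, Y=1, X=1, W=2) weight 1/15
  (Z=0, Y=1, X=1, W=3) weight 1/15
  (Z=0, Y=1, X=3, W=2) weight 1/15
  (Z=0, Y=1, X=3, W=3) weight 1/15
  (Z=1, Y=0, X=2, W=2) weight 1/30
  (Z=1, Y=0, X=2, W=3) weight 1/30
Group by X:
  weight(X=1) = 2/15
  weight(X=2) = 1/15
  weight(X=3) = 2/15
Total weight = 2/15 + 1/15 + 2/15 = 1/3
P(X=1 | obs) = 2/15 / 1/3 = 2/5
P(X=2 | obs) = 1/15 / 1/3 = 1/5
P(X=3 | obs) = 2/15 / 1/3 = 2/5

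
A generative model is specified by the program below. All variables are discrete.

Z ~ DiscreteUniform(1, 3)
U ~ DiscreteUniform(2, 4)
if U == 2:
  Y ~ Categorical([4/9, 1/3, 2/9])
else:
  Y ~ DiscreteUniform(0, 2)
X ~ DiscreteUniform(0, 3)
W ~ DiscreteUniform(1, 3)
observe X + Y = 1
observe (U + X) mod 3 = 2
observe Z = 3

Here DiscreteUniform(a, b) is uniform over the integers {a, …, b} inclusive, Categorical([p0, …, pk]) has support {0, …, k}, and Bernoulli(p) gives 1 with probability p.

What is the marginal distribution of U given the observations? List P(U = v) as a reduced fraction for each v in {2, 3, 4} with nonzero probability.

Enumerate traces; 6 have nonzero weight after conditioning:
  (Z=3, U=2, Y=1, X=0, W=1) weight 1/324
  (Z=3, U=2, Y=1, X=0, W=2) weight 1/324
  (Z=3, U=2, Y=1, X=0, W=3) weight 1/324
  (Z=3, U=4, Y=0, X=1, W=1) weight 1/324
  (Z=3, U=4, Y=0, X=1, W=2) weight 1/324
  (Z=3, U=4, Y=0, X=1, W=3) weight 1/324
Group by U:
  weight(U=2) = 1/108
  weight(U=4) = 1/108
Total weight = 1/108 + 1/108 = 1/54
P(U=2 | obs) = 1/108 / 1/54 = 1/2
P(U=4 | obs) = 1/108 / 1/54 = 1/2

P(U=2) = 1/2, P(U=4) = 1/2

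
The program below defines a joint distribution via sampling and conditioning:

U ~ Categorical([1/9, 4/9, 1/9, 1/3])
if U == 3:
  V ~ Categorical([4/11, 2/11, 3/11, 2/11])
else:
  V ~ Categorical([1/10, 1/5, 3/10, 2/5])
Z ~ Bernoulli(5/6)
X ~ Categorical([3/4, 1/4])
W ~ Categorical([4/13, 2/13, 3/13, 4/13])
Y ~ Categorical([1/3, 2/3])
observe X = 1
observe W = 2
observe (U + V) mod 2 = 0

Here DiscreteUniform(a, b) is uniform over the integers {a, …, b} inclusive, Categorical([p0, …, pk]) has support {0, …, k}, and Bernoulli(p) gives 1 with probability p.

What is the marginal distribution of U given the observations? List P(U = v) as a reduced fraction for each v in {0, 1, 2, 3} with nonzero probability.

Enumerate traces; 32 have nonzero weight after conditioning:
  (U=0, V=0, Z=0, X=1, W=2, Y=0) weight 1/28080
  (U=0, V=0, Z=0, X=1, W=2, Y=1) weight 1/14040
  (U=0, V=0, Z=1, X=1, W=2, Y=0) weight 1/5616
  (U=0, V=0, Z=1, X=1, W=2, Y=1) weight 1/2808
  (U=0, V=2, Z=0, X=1, W=2, Y=0) weight 1/9360
  (U=0, V=2, Z=0, X=1, W=2, Y=1) weight 1/4680
  (U=0, V=2, Z=1, X=1, W=2, Y=0) weight 1/1872
  (U=0, V=2, Z=1, X=1, W=2, Y=1) weight 1/936
  (U=1, V=1, Z=0, X=1, W=2, Y=0) weight 1/3510
  (U=2, V=0, Z=0, X=1, W=2, Y=0) weight 1/28080
  … 22 more
Group by U:
  weight(U=0) = 1/390
  weight(U=1) = 1/65
  weight(U=2) = 1/390
  weight(U=3) = 1/143
Total weight = 1/390 + 1/65 + 1/390 + 1/143 = 59/2145
P(U=0 | obs) = 1/390 / 59/2145 = 11/118
P(U=1 | obs) = 1/65 / 59/2145 = 33/59
P(U=2 | obs) = 1/390 / 59/2145 = 11/118
P(U=3 | obs) = 1/143 / 59/2145 = 15/59

P(U=0) = 11/118, P(U=1) = 33/59, P(U=2) = 11/118, P(U=3) = 15/59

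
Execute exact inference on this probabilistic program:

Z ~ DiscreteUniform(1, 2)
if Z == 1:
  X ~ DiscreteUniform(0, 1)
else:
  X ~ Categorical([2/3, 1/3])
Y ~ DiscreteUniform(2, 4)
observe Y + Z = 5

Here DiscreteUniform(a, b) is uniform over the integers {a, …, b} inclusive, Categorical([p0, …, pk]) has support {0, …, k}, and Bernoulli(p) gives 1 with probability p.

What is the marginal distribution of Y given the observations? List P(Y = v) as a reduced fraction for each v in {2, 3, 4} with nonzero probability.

P(Y=3) = 1/2, P(Y=4) = 1/2

Enumerate traces; 4 have nonzero weight after conditioning:
  (Z=1, X=0, Y=4) weight 1/12
  (Z=1, X=1, Y=4) weight 1/12
  (Z=2, X=0, Y=3) weight 1/9
  (Z=2, X=1, Y=3) weight 1/18
Group by Y:
  weight(Y=3) = 1/6
  weight(Y=4) = 1/6
Total weight = 1/6 + 1/6 = 1/3
P(Y=3 | obs) = 1/6 / 1/3 = 1/2
P(Y=4 | obs) = 1/6 / 1/3 = 1/2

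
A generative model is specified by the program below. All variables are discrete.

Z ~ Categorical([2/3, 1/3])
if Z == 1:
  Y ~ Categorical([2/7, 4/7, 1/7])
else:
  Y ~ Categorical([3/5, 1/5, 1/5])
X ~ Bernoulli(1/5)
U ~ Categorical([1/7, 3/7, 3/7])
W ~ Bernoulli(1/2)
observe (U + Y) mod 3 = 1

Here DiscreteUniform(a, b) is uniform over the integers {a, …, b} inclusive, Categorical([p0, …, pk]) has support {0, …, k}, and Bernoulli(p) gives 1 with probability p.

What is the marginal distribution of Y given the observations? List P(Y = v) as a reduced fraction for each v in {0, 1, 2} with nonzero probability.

P(Y=0) = 12/19, P(Y=1) = 34/247, P(Y=2) = 3/13

Enumerate traces; 24 have nonzero weight after conditioning:
  (Z=0, Y=0, X=0, U=1, W=0) weight 12/175
  (Z=0, Y=0, X=0, U=1, W=1) weight 12/175
  (Z=0, Y=0, X=1, U=1, W=0) weight 3/175
  (Z=0, Y=0, X=1, U=1, W=1) weight 3/175
  (Z=0, Y=1, X=0, U=0, W=0) weight 4/525
  (Z=0, Y=1, X=0, U=0, W=1) weight 4/525
  (Z=0, Y=1, X=1, U=0, W=0) weight 1/525
  (Z=0, Y=1, X=1, U=0, W=1) weight 1/525
  (Z=0, Y=2, X=0, U=2, W=0) weight 4/175
  … 15 more
Group by Y:
  weight(Y=0) = 52/245
  weight(Y=1) = 34/735
  weight(Y=2) = 19/245
Total weight = 52/245 + 34/735 + 19/245 = 247/735
P(Y=0 | obs) = 52/245 / 247/735 = 12/19
P(Y=1 | obs) = 34/735 / 247/735 = 34/247
P(Y=2 | obs) = 19/245 / 247/735 = 3/13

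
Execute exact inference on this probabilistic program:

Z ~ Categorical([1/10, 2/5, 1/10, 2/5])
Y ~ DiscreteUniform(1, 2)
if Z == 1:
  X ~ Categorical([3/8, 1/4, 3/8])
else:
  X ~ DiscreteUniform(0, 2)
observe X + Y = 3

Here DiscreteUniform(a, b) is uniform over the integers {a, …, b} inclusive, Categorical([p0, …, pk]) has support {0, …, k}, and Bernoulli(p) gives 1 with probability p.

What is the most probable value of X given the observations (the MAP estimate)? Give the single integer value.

Enumerate traces; 8 have nonzero weight after conditioning:
  (Z=0, Y=1, X=2) weight 1/60
  (Z=0, Y=2, X=1) weight 1/60
  (Z=1, Y=1, X=2) weight 3/40
  (Z=1, Y=2, X=1) weight 1/20
  (Z=2, Y=1, X=2) weight 1/60
  (Z=2, Y=2, X=1) weight 1/60
  (Z=3, Y=1, X=2) weight 1/15
  (Z=3, Y=2, X=1) weight 1/15
Group by X:
  weight(X=1) = 3/20
  weight(X=2) = 7/40
Total weight = 3/20 + 7/40 = 13/40
P(X=1 | obs) = 3/20 / 13/40 = 6/13
P(X=2 | obs) = 7/40 / 13/40 = 7/13
argmax = 2

argmax_v P(X = v | obs) = 2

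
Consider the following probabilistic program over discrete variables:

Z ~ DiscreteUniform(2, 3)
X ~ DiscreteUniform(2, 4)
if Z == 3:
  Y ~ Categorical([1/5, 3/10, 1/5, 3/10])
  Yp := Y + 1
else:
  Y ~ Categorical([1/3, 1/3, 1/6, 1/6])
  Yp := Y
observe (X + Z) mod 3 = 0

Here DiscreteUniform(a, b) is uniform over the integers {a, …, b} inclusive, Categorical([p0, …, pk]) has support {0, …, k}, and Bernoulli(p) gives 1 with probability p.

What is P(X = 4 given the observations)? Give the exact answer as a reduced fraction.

P(X = 4 | obs) = 1/2

Enumerate traces; 8 have nonzero weight after conditioning:
  (Z=2, X=4, Y=0) weight 1/18
  (Z=2, X=4, Y=1) weight 1/18
  (Z=2, X=4, Y=2) weight 1/36
  (Z=2, X=4, Y=3) weight 1/36
  (Z=3, X=3, Y=0) weight 1/30
  (Z=3, X=3, Y=1) weight 1/20
  (Z=3, X=3, Y=2) weight 1/30
  (Z=3, X=3, Y=3) weight 1/20
Group by X:
  weight(X=3) = 1/6
  weight(X=4) = 1/6
Total weight = 1/6 + 1/6 = 1/3
P(X=3 | obs) = 1/6 / 1/3 = 1/2
P(X=4 | obs) = 1/6 / 1/3 = 1/2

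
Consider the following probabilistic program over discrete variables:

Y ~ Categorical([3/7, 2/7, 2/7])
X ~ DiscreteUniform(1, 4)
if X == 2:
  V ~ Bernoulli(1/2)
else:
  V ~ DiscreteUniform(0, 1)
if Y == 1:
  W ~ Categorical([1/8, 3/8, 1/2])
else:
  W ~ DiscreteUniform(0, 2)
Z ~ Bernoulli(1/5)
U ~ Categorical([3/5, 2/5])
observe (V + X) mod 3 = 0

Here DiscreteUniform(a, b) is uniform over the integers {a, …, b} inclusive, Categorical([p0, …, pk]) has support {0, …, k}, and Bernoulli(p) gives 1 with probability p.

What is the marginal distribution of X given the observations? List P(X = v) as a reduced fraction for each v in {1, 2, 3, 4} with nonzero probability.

Enumerate traces; 72 have nonzero weight after conditioning:
  (Y=0, X=2, V=1, W=0, Z=0, U=0) weight 3/350
  (Y=0, X=2, V=1, W=0, Z=0, U=1) weight 1/175
  (Y=0, X=2, V=1, W=0, Z=1, U=0) weight 3/1400
  (Y=0, X=2, V=1, W=0, Z=1, U=1) weight 1/700
  (Y=0, X=2, V=1, W=1, Z=0, U=0) weight 3/350
  (Y=0, X=2, V=1, W=1, Z=0, U=1) weight 1/175
  (Y=0, X=2, V=1, W=1, Z=1, U=0) weight 3/1400
  (Y=0, X=2, V=1, W=1, Z=1, U=1) weight 1/700
  (Y=0, X=3, V=0, W=0, Z=0, U=0) weight 3/350
  … 63 more
Group by X:
  weight(X=2) = 1/8
  weight(X=3) = 1/8
Total weight = 1/8 + 1/8 = 1/4
P(X=2 | obs) = 1/8 / 1/4 = 1/2
P(X=3 | obs) = 1/8 / 1/4 = 1/2

P(X=2) = 1/2, P(X=3) = 1/2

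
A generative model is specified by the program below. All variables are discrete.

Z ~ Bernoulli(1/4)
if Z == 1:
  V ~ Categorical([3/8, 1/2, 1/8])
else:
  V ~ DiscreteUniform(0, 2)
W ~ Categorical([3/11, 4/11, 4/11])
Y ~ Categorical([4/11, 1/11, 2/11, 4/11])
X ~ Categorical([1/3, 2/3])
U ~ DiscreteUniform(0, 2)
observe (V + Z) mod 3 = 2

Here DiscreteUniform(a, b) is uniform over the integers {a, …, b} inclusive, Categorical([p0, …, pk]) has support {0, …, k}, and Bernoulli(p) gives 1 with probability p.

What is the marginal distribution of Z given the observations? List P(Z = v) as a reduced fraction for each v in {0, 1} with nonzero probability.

Enumerate traces; 144 have nonzero weight after conditioning:
  (Z=0, V=2, W=0, Y=0, X=0, U=0) weight 1/363
  (Z=0, V=2, W=0, Y=0, X=0, U=1) weight 1/363
  (Z=0, V=2, W=0, Y=0, X=0, U=2) weight 1/363
  (Z=0, V=2, W=0, Y=0, X=1, U=0) weight 2/363
  (Z=0, V=2, W=0, Y=0, X=1, U=1) weight 2/363
  (Z=0, V=2, W=0, Y=0, X=1, U=2) weight 2/363
  (Z=0, V=2, W=0, Y=1, X=0, U=0) weight 1/1452
  (Z=0, V=2, W=0, Y=1, X=0, U=1) weight 1/1452
  (Z=1, V=1, W=0, Y=0, X=0, U=0) weight 1/726
  … 135 more
Group by Z:
  weight(Z=0) = 1/4
  weight(Z=1) = 1/8
Total weight = 1/4 + 1/8 = 3/8
P(Z=0 | obs) = 1/4 / 3/8 = 2/3
P(Z=1 | obs) = 1/8 / 3/8 = 1/3

P(Z=0) = 2/3, P(Z=1) = 1/3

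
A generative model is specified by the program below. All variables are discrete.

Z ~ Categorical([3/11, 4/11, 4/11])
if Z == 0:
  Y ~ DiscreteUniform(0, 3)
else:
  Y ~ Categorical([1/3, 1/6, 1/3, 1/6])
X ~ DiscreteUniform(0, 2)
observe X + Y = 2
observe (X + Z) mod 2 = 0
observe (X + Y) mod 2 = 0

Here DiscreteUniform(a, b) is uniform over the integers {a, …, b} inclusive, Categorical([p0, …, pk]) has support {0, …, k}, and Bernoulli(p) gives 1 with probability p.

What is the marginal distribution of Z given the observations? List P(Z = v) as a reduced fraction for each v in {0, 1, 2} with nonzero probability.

P(Z=0) = 9/29, P(Z=1) = 4/29, P(Z=2) = 16/29

Enumerate traces; 5 have nonzero weight after conditioning:
  (Z=0, Y=0, X=2) weight 1/44
  (Z=0, Y=2, X=0) weight 1/44
  (Z=1, Y=1, X=1) weight 2/99
  (Z=2, Y=0, X=2) weight 4/99
  (Z=2, Y=2, X=0) weight 4/99
Group by Z:
  weight(Z=0) = 1/22
  weight(Z=1) = 2/99
  weight(Z=2) = 8/99
Total weight = 1/22 + 2/99 + 8/99 = 29/198
P(Z=0 | obs) = 1/22 / 29/198 = 9/29
P(Z=1 | obs) = 2/99 / 29/198 = 4/29
P(Z=2 | obs) = 8/99 / 29/198 = 16/29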